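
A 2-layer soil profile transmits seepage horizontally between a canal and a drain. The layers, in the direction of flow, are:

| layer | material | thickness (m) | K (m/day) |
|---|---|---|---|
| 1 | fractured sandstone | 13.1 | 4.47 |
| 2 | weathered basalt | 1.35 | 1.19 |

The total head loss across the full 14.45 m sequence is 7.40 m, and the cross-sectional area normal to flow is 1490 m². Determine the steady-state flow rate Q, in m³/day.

2710

Flow is perpendicular to layering, so the layers act in series and the equivalent K is the thickness-weighted harmonic mean.
Total thickness L = 13.1 + 1.35 = 14.45 m.
Σ(b_i/K_i) = 13.1/4.47 + 1.35/1.19 = 4.065 d.
K_eq = L / Σ(b_i/K_i) = 14.45 / 4.065 = 3.555 m/day.
Q = K_eq · A · (Δh/L) = 3.555 × 1490 × (7.40/14.45) = 2712 m³/day.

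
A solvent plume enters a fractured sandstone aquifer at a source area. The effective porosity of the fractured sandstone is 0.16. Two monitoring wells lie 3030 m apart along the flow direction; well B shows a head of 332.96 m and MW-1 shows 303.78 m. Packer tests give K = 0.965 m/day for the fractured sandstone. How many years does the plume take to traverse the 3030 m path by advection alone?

Hydraulic gradient i = (332.96 − 303.78) / 3030 = 29.18 / 3030 = 0.009630.
Darcy flux q = K · i = 0.9650 × 0.009630 = 0.009293 m/day.
Seepage velocity v = q / n_e = 0.009293 / 0.16 = 0.05808 m/day.
Travel time t = L / v = 3030 / 0.05808 = 52167 days = 142.8 years.

143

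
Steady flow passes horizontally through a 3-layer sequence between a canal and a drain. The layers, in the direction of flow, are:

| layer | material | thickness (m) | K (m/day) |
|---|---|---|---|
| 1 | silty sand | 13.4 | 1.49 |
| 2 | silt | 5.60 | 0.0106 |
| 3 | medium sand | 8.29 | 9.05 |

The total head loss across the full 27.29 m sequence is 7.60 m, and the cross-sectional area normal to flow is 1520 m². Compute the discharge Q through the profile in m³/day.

21.5

Flow is perpendicular to layering, so the layers act in series and the equivalent K is the thickness-weighted harmonic mean.
Total thickness L = 13.4 + 5.60 + 8.29 = 27.29 m.
Σ(b_i/K_i) = 13.4/1.49 + 5.60/0.0106 + 8.29/9.05 = 538.2 d.
K_eq = L / Σ(b_i/K_i) = 27.29 / 538.2 = 0.05071 m/day.
Q = K_eq · A · (Δh/L) = 0.05071 × 1520 × (7.60/27.29) = 21.46 m³/day.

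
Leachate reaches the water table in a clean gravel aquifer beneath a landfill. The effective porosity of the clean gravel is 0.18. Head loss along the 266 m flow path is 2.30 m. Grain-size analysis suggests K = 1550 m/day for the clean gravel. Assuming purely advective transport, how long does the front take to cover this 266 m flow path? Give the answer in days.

Hydraulic gradient i = Δh / L = 2.30 / 266 = 0.008647.
Darcy flux q = K · i = 1550 × 0.008647 = 13.40 m/day.
Seepage velocity v = q / n_e = 13.40 / 0.18 = 74.46 m/day.
Travel time t = L / v = 266 / 74.46 = 3.573 days.

3.57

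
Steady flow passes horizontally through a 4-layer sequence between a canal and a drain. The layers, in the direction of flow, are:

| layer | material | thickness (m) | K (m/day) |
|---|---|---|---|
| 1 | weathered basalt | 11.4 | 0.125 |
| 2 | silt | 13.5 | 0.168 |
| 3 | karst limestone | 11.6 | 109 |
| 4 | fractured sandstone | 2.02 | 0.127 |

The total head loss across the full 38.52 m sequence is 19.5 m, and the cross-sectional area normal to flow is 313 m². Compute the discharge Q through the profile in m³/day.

Flow is perpendicular to layering, so the layers act in series and the equivalent K is the thickness-weighted harmonic mean.
Total thickness L = 11.4 + 13.5 + 11.6 + 2.02 = 38.52 m.
Σ(b_i/K_i) = 11.4/0.125 + 13.5/0.168 + 11.6/109 + 2.02/0.127 = 187.6 d.
K_eq = L / Σ(b_i/K_i) = 38.52 / 187.6 = 0.2054 m/day.
Q = K_eq · A · (Δh/L) = 0.2054 × 313 × (19.5/38.52) = 32.54 m³/day.

32.5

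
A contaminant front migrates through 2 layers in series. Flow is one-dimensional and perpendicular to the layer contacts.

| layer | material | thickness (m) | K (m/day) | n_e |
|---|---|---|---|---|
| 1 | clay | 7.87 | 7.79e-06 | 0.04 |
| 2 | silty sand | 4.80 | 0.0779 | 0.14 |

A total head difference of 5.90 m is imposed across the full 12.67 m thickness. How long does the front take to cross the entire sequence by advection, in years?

With flow normal to the layers, continuity requires the same specific discharge q through every layer.
Σ(b_i/K_i) = 7.87/7.79e-06 + 4.80/0.0779 = 1.010e+06 d.
q = Δh / Σ(b_i/K_i) = 5.90 / 1.010e+06 = 5.840e-06 m/day.
In each layer the seepage velocity is v_i = q/n_i, so the layer transit time is t_i = b_i·n_i / q:
  layer 1 (clay): t_1 = 7.87 × 0.04 / 5.840e-06 = 53907 d
  layer 2 (silty sand): t_2 = 4.80 × 0.14 / 5.840e-06 = 1.151e+05 d
Total t = Σ t_i = 1.690e+05 days = 462.6 years.

463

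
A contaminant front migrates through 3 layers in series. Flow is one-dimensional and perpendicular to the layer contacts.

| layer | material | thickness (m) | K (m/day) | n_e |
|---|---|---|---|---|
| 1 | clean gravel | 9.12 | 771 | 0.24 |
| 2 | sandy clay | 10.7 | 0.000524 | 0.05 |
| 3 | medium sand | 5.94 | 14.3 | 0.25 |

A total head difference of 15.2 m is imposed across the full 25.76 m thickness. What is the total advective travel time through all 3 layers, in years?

With flow normal to the layers, continuity requires the same specific discharge q through every layer.
Σ(b_i/K_i) = 9.12/771 + 10.7/0.000524 + 5.94/14.3 = 20420 d.
q = Δh / Σ(b_i/K_i) = 15.2 / 20420 = 0.0007444 m/day.
In each layer the seepage velocity is v_i = q/n_i, so the layer transit time is t_i = b_i·n_i / q:
  layer 1 (clean gravel): t_1 = 9.12 × 0.24 / 0.0007444 = 2941 d
  layer 2 (sandy clay): t_2 = 10.7 × 0.05 / 0.0007444 = 718.7 d
  layer 3 (medium sand): t_3 = 5.94 × 0.25 / 0.0007444 = 1995 d
Total t = Σ t_i = 5654 days = 15.48 years.

15.5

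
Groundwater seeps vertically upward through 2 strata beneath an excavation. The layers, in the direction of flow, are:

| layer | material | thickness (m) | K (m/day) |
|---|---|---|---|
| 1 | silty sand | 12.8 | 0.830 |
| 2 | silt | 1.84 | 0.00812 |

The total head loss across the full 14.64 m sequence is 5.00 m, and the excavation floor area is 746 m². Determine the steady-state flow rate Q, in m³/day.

15.4

Flow is perpendicular to layering, so the layers act in series and the equivalent K is the thickness-weighted harmonic mean.
Total thickness L = 12.8 + 1.84 = 14.64 m.
Σ(b_i/K_i) = 12.8/0.830 + 1.84/0.00812 = 242.0 d.
K_eq = L / Σ(b_i/K_i) = 14.64 / 242.0 = 0.06049 m/day.
Q = K_eq · A · (Δh/L) = 0.06049 × 746 × (5.00/14.64) = 15.41 m³/day.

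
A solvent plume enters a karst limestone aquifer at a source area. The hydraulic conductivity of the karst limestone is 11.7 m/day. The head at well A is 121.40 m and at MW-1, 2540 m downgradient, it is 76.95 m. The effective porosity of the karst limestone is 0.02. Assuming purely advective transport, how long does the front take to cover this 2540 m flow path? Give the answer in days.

Hydraulic gradient i = (121.40 − 76.95) / 2540 = 44.45 / 2540 = 0.01750.
Darcy flux q = K · i = 11.70 × 0.01750 = 0.2048 m/day.
Seepage velocity v = q / n_e = 0.2048 / 0.02 = 10.24 m/day.
Travel time t = L / v = 2540 / 10.24 = 248.1 days.

248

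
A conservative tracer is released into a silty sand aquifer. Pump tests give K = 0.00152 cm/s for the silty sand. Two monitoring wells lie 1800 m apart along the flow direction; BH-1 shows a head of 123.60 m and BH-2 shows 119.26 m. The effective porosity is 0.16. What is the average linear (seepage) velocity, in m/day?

0.0198

Convert K: 0.00152 cm/s × 864 = 1.313 m/day.
Hydraulic gradient i = (123.60 − 119.26) / 1800 = 4.34 / 1800 = 0.002411.
Darcy flux q = K · i = 1.313 × 0.002411 = 0.003166 m/day.
Seepage velocity v = q / n_e = 0.003166 / 0.16 = 0.01979 m/day.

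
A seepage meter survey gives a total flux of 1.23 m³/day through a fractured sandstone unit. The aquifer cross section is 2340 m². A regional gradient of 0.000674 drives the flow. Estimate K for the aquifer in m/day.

0.780

Hydraulic gradient i = 0.000674.
From Q = K·A·i, K = Q / (A·i) = 1.23 / (2340 × 0.0006740) = 0.7799 m/day.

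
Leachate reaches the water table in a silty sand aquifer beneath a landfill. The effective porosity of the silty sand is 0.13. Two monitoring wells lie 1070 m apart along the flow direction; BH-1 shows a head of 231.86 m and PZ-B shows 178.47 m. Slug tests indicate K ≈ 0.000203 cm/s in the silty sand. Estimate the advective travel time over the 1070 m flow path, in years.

Convert K: 0.000203 cm/s × 864 = 0.1754 m/day.
Hydraulic gradient i = (231.86 − 178.47) / 1070 = 53.39 / 1070 = 0.04990.
Darcy flux q = K · i = 0.1754 × 0.04990 = 0.008752 m/day.
Seepage velocity v = q / n_e = 0.008752 / 0.13 = 0.06732 m/day.
Travel time t = L / v = 1070 / 0.06732 = 15894 days = 43.52 years.

43.5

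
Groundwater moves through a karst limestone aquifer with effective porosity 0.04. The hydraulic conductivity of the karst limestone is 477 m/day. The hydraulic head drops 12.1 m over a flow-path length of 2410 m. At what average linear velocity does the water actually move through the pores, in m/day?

Hydraulic gradient i = Δh / L = 12.1 / 2410 = 0.005021.
Darcy flux q = K · i = 477.0 × 0.005021 = 2.395 m/day.
Seepage velocity v = q / n_e = 2.395 / 0.04 = 59.87 m/day.

59.9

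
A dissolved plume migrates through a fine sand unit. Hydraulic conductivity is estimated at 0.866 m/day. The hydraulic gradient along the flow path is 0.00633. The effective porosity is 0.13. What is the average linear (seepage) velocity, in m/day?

Hydraulic gradient i = 0.00633.
Darcy flux q = K · i = 0.8660 × 0.006330 = 0.005482 m/day.
Seepage velocity v = q / n_e = 0.005482 / 0.13 = 0.04217 m/day.

0.0422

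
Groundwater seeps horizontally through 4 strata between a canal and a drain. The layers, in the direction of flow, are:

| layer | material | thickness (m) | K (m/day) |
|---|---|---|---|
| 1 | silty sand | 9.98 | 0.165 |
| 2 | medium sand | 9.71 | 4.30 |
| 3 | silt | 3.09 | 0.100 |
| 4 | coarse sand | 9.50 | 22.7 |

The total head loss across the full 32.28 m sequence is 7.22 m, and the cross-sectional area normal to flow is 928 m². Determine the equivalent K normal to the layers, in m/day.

Flow is perpendicular to layering, so the layers act in series and the equivalent K is the thickness-weighted harmonic mean.
Total thickness L = 9.98 + 9.71 + 3.09 + 9.50 = 32.28 m.
Σ(b_i/K_i) = 9.98/0.165 + 9.71/4.30 + 3.09/0.100 + 9.50/22.7 = 94.06 d.
K_eq = L / Σ(b_i/K_i) = 32.28 / 94.06 = 0.3432 m/day.

0.343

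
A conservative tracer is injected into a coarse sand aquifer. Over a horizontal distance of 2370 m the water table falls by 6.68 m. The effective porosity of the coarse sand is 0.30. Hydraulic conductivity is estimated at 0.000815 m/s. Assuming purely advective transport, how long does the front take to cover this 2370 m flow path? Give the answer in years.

9.81

Convert K: 0.000815 m/s × 86400 = 70.42 m/day.
Hydraulic gradient i = Δh / L = 6.68 / 2370 = 0.002819.
Darcy flux q = K · i = 70.42 × 0.002819 = 0.1985 m/day.
Seepage velocity v = q / n_e = 0.1985 / 0.30 = 0.6616 m/day.
Travel time t = L / v = 2370 / 0.6616 = 3582 days = 9.808 years.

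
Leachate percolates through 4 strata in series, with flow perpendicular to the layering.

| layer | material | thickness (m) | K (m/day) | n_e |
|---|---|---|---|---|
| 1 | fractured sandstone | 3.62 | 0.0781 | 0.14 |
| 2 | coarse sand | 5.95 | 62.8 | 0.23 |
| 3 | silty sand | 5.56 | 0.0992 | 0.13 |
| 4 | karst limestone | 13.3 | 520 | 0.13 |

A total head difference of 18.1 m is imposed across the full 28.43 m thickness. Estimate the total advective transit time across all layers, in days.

24.5

With flow normal to the layers, continuity requires the same specific discharge q through every layer.
Σ(b_i/K_i) = 3.62/0.0781 + 5.95/62.8 + 5.56/0.0992 + 13.3/520 = 102.5 d.
q = Δh / Σ(b_i/K_i) = 18.1 / 102.5 = 0.1766 m/day.
In each layer the seepage velocity is v_i = q/n_i, so the layer transit time is t_i = b_i·n_i / q:
  layer 1 (fractured sandstone): t_1 = 3.62 × 0.14 / 0.1766 = 2.871 d
  layer 2 (coarse sand): t_2 = 5.95 × 0.23 / 0.1766 = 7.751 d
  layer 3 (silty sand): t_3 = 5.56 × 0.13 / 0.1766 = 4.094 d
  layer 4 (karst limestone): t_4 = 13.3 × 0.13 / 0.1766 = 9.793 d
Total t = Σ t_i = 24.51 days.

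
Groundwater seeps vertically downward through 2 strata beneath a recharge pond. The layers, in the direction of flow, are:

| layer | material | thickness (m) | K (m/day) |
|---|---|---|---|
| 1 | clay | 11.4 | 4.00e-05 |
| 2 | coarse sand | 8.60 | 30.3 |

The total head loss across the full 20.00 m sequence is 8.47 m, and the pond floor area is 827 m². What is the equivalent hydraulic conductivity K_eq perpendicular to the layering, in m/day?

Flow is perpendicular to layering, so the layers act in series and the equivalent K is the thickness-weighted harmonic mean.
Total thickness L = 11.4 + 8.60 = 20.00 m.
Σ(b_i/K_i) = 11.4/4.00e-05 + 8.60/30.3 = 2.850e+05 d.
K_eq = L / Σ(b_i/K_i) = 20.00 / 2.850e+05 = 7.018e-05 m/day.

7.02e-05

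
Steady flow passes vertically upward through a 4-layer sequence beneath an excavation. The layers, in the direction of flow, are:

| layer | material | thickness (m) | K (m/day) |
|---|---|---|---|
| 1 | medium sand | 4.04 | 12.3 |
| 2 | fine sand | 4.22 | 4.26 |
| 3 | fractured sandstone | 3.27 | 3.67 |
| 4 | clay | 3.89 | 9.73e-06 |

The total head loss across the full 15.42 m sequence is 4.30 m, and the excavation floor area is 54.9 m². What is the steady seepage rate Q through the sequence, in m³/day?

0.000590

Flow is perpendicular to layering, so the layers act in series and the equivalent K is the thickness-weighted harmonic mean.
Total thickness L = 4.04 + 4.22 + 3.27 + 3.89 = 15.42 m.
Σ(b_i/K_i) = 4.04/12.3 + 4.22/4.26 + 3.27/3.67 + 3.89/9.73e-06 = 3.998e+05 d.
K_eq = L / Σ(b_i/K_i) = 15.42 / 3.998e+05 = 3.857e-05 m/day.
Q = K_eq · A · (Δh/L) = 3.857e-05 × 54.9 × (4.30/15.42) = 0.0005905 m³/day.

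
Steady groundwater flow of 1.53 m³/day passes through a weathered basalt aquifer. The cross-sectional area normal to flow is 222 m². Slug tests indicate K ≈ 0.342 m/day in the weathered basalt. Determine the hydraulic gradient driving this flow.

0.0202

From Q = K·A·i, i = Q / (K·A) = 1.53 / (0.3420 × 222.0) = 0.02015.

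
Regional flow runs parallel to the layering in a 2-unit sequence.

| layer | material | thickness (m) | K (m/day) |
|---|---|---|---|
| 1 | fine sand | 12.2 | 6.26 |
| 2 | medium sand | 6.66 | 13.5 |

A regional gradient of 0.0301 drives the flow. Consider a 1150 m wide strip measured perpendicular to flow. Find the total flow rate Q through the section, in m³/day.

Flow is parallel to layering, so each bed carries its own Darcy discharge and the transmissivities add.
Σ(K_i·b_i) = 6.26×12.2 + 13.5×6.66 = 166.3 m²/day.
Hydraulic gradient i = 0.0301.
Q = Σ(K_i·b_i) · W · i = 166.3 × 1150 × 0.03010 = 5756 m³/day.

5760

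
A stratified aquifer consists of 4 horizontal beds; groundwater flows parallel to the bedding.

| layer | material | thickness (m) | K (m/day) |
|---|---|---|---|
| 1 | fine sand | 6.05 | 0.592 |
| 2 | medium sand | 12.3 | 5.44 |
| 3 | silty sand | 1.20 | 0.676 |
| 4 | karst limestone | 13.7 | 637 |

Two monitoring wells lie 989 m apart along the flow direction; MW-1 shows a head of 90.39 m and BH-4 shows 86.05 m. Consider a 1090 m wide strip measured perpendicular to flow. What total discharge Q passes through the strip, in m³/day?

Flow is parallel to layering, so each bed carries its own Darcy discharge and the transmissivities add.
Σ(K_i·b_i) = 0.592×6.05 + 5.44×12.3 + 0.676×1.20 + 637×13.7 = 8798 m²/day.
Hydraulic gradient i = (90.39 − 86.05) / 989 = 4.34 / 989 = 0.004388.
Q = Σ(K_i·b_i) · W · i = 8798 × 1090 × 0.004388 = 42084 m³/day.

42100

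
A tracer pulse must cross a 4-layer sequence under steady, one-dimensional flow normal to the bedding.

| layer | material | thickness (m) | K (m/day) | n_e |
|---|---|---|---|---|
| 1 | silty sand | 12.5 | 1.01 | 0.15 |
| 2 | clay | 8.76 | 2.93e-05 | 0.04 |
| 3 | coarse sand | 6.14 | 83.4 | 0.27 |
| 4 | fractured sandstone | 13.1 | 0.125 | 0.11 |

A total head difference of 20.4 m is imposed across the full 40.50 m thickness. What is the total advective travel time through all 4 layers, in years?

With flow normal to the layers, continuity requires the same specific discharge q through every layer.
Σ(b_i/K_i) = 12.5/1.01 + 8.76/2.93e-05 + 6.14/83.4 + 13.1/0.125 = 2.991e+05 d.
q = Δh / Σ(b_i/K_i) = 20.4 / 2.991e+05 = 6.821e-05 m/day.
In each layer the seepage velocity is v_i = q/n_i, so the layer transit time is t_i = b_i·n_i / q:
  layer 1 (silty sand): t_1 = 12.5 × 0.15 / 6.821e-05 = 27490 d
  layer 2 (clay): t_2 = 8.76 × 0.04 / 6.821e-05 = 5137 d
  layer 3 (coarse sand): t_3 = 6.14 × 0.27 / 6.821e-05 = 24306 d
  layer 4 (fractured sandstone): t_4 = 13.1 × 0.11 / 6.821e-05 = 21127 d
Total t = Σ t_i = 78060 days = 213.7 years.

214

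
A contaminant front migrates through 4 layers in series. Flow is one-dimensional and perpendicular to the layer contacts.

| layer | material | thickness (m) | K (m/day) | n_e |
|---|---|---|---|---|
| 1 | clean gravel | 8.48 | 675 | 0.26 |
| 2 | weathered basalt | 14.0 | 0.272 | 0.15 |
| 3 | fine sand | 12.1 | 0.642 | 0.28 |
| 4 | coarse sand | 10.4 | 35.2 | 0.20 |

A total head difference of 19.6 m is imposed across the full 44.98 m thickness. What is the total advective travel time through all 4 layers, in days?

With flow normal to the layers, continuity requires the same specific discharge q through every layer.
Σ(b_i/K_i) = 8.48/675 + 14.0/0.272 + 12.1/0.642 + 10.4/35.2 = 70.63 d.
q = Δh / Σ(b_i/K_i) = 19.6 / 70.63 = 0.2775 m/day.
In each layer the seepage velocity is v_i = q/n_i, so the layer transit time is t_i = b_i·n_i / q:
  layer 1 (clean gravel): t_1 = 8.48 × 0.26 / 0.2775 = 7.945 d
  layer 2 (weathered basalt): t_2 = 14.0 × 0.15 / 0.2775 = 7.567 d
  layer 3 (fine sand): t_3 = 12.1 × 0.28 / 0.2775 = 12.21 d
  layer 4 (coarse sand): t_4 = 10.4 × 0.20 / 0.2775 = 7.495 d
Total t = Σ t_i = 35.21 days.

35.2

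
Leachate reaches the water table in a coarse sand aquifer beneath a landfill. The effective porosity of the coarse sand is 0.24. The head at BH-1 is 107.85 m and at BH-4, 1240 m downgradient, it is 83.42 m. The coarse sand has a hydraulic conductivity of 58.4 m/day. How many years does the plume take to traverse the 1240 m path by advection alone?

0.708

Hydraulic gradient i = (107.85 − 83.42) / 1240 = 24.43 / 1240 = 0.01970.
Darcy flux q = K · i = 58.40 × 0.01970 = 1.151 m/day.
Seepage velocity v = q / n_e = 1.151 / 0.24 = 4.794 m/day.
Travel time t = L / v = 1240 / 4.794 = 258.7 days = 0.7082 years.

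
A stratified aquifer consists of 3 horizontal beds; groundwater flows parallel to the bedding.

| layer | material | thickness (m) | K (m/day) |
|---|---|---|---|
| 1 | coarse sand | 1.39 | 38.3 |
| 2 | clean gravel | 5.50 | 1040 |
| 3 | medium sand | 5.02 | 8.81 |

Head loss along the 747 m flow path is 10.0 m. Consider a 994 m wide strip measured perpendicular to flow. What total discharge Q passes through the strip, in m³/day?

Flow is parallel to layering, so each bed carries its own Darcy discharge and the transmissivities add.
Σ(K_i·b_i) = 38.3×1.39 + 1040×5.50 + 8.81×5.02 = 5817 m²/day.
Hydraulic gradient i = Δh / L = 10.0 / 747 = 0.01339.
Q = Σ(K_i·b_i) · W · i = 5817 × 994 × 0.01339 = 77410 m³/day.

77400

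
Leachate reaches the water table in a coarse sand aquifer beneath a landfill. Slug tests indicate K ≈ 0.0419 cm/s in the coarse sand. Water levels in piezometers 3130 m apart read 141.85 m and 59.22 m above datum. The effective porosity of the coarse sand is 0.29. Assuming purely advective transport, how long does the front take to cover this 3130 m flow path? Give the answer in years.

Convert K: 0.0419 cm/s × 864 = 36.20 m/day.
Hydraulic gradient i = (141.85 − 59.22) / 3130 = 82.63 / 3130 = 0.02640.
Darcy flux q = K · i = 36.20 × 0.02640 = 0.9557 m/day.
Seepage velocity v = q / n_e = 0.9557 / 0.29 = 3.296 m/day.
Travel time t = L / v = 3130 / 3.296 = 949.8 days = 2.600 years.

2.60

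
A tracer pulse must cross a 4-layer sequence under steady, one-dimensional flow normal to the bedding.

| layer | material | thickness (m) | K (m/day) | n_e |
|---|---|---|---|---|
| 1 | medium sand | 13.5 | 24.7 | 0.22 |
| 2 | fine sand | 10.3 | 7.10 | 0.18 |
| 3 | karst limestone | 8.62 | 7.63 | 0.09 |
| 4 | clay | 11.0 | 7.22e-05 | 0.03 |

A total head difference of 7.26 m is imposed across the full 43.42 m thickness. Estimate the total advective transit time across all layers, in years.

With flow normal to the layers, continuity requires the same specific discharge q through every layer.
Σ(b_i/K_i) = 13.5/24.7 + 10.3/7.10 + 8.62/7.63 + 11.0/7.22e-05 = 1.524e+05 d.
q = Δh / Σ(b_i/K_i) = 7.26 / 1.524e+05 = 4.765e-05 m/day.
In each layer the seepage velocity is v_i = q/n_i, so the layer transit time is t_i = b_i·n_i / q:
  layer 1 (medium sand): t_1 = 13.5 × 0.22 / 4.765e-05 = 62328 d
  layer 2 (fine sand): t_2 = 10.3 × 0.18 / 4.765e-05 = 38908 d
  layer 3 (karst limestone): t_3 = 8.62 × 0.09 / 4.765e-05 = 16281 d
  layer 4 (clay): t_4 = 11.0 × 0.03 / 4.765e-05 = 6925 d
Total t = Σ t_i = 1.244e+05 days = 340.7 years.

341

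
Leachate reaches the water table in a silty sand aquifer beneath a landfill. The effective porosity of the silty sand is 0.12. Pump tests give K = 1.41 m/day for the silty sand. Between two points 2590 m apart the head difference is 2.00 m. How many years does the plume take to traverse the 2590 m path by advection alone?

782

Hydraulic gradient i = Δh / L = 2.00 / 2590 = 0.0007722.
Darcy flux q = K · i = 1.410 × 0.0007722 = 0.001089 m/day.
Seepage velocity v = q / n_e = 0.001089 / 0.12 = 0.009073 m/day.
Travel time t = L / v = 2590 / 0.009073 = 2.855e+05 days = 781.5 years.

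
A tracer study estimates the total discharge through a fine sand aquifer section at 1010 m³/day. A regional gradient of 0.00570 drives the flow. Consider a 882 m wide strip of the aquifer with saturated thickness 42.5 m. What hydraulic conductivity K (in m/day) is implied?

4.73

Cross-sectional area A = 882 × 42.5 = 37485 m².
Hydraulic gradient i = 0.00570.
From Q = K·A·i, K = Q / (A·i) = 1010 / (37485 × 0.005700) = 4.727 m/day.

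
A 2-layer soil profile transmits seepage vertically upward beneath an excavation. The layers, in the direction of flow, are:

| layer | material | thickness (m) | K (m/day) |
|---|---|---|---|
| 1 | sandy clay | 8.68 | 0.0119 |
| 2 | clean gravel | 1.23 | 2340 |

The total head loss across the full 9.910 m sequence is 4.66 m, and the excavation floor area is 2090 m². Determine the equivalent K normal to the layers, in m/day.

0.0136

Flow is perpendicular to layering, so the layers act in series and the equivalent K is the thickness-weighted harmonic mean.
Total thickness L = 8.68 + 1.23 = 9.910 m.
Σ(b_i/K_i) = 8.68/0.0119 + 1.23/2340 = 729.4 d.
K_eq = L / Σ(b_i/K_i) = 9.910 / 729.4 = 0.01359 m/day.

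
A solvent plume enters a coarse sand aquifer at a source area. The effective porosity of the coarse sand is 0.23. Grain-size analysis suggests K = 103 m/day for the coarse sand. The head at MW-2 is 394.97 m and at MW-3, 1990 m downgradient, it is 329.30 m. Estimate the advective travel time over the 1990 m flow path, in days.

Hydraulic gradient i = (394.97 − 329.30) / 1990 = 65.67 / 1990 = 0.03300.
Darcy flux q = K · i = 103.0 × 0.03300 = 3.399 m/day.
Seepage velocity v = q / n_e = 3.399 / 0.23 = 14.78 m/day.
Travel time t = L / v = 1990 / 14.78 = 134.7 days.

135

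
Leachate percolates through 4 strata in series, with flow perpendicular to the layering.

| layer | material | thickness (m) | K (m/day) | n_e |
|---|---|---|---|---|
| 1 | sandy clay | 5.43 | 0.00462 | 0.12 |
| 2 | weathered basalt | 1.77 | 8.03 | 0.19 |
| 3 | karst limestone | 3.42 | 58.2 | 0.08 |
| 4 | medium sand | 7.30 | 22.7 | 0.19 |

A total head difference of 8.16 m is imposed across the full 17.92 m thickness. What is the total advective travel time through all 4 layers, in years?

With flow normal to the layers, continuity requires the same specific discharge q through every layer.
Σ(b_i/K_i) = 5.43/0.00462 + 1.77/8.03 + 3.42/58.2 + 7.30/22.7 = 1176 d.
q = Δh / Σ(b_i/K_i) = 8.16 / 1176 = 0.006939 m/day.
In each layer the seepage velocity is v_i = q/n_i, so the layer transit time is t_i = b_i·n_i / q:
  layer 1 (sandy clay): t_1 = 5.43 × 0.12 / 0.006939 = 93.90 d
  layer 2 (weathered basalt): t_2 = 1.77 × 0.19 / 0.006939 = 48.46 d
  layer 3 (karst limestone): t_3 = 3.42 × 0.08 / 0.006939 = 39.43 d
  layer 4 (medium sand): t_4 = 7.30 × 0.19 / 0.006939 = 199.9 d
Total t = Σ t_i = 381.7 days = 1.045 years.

1.04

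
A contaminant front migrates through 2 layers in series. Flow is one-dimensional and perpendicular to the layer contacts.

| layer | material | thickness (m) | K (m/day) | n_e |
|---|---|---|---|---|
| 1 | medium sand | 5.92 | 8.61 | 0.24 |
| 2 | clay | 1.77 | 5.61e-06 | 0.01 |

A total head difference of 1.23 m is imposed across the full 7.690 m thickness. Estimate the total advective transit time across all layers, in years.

With flow normal to the layers, continuity requires the same specific discharge q through every layer.
Σ(b_i/K_i) = 5.92/8.61 + 1.77/5.61e-06 = 3.155e+05 d.
q = Δh / Σ(b_i/K_i) = 1.23 / 3.155e+05 = 3.898e-06 m/day.
In each layer the seepage velocity is v_i = q/n_i, so the layer transit time is t_i = b_i·n_i / q:
  layer 1 (medium sand): t_1 = 5.92 × 0.24 / 3.898e-06 = 3.645e+05 d
  layer 2 (clay): t_2 = 1.77 × 0.01 / 3.898e-06 = 4540 d
Total t = Σ t_i = 3.690e+05 days = 1010 years.

1010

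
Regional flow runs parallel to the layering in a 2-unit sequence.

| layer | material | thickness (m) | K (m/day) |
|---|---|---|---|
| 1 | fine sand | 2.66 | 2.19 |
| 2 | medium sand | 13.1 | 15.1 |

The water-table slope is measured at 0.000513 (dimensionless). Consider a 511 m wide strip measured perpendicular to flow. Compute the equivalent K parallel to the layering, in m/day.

Flow is parallel to layering, so each bed carries its own Darcy discharge and the transmissivities add.
Σ(K_i·b_i) = 2.19×2.66 + 15.1×13.1 = 203.6 m²/day.
Total thickness b = 15.76 m, so K_eq = Σ(K_i·b_i)/b = 12.92 m/day.

12.9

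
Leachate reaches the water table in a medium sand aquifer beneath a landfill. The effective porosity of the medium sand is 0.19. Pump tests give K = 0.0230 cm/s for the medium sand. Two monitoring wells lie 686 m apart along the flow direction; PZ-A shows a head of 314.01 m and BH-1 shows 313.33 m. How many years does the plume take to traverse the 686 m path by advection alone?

18.1

Convert K: 0.0230 cm/s × 864 = 19.87 m/day.
Hydraulic gradient i = (314.01 − 313.33) / 686 = 0.68 / 686 = 0.0009913.
Darcy flux q = K · i = 19.87 × 0.0009913 = 0.01970 m/day.
Seepage velocity v = q / n_e = 0.01970 / 0.19 = 0.1037 m/day.
Travel time t = L / v = 686 / 0.1037 = 6617 days = 18.12 years.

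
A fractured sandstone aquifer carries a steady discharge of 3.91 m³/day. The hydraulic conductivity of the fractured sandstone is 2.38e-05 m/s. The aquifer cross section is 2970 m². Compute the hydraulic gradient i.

0.000640

Convert K: 2.38e-05 m/s × 86400 = 2.056 m/day.
From Q = K·A·i, i = Q / (K·A) = 3.91 / (2.056 × 2970) = 0.0006402.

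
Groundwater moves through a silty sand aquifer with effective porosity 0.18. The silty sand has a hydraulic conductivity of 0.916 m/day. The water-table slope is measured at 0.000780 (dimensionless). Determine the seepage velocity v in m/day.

Hydraulic gradient i = 0.000780.
Darcy flux q = K · i = 0.9160 × 0.0007800 = 0.0007145 m/day.
Seepage velocity v = q / n_e = 0.0007145 / 0.18 = 0.003969 m/day.

0.00397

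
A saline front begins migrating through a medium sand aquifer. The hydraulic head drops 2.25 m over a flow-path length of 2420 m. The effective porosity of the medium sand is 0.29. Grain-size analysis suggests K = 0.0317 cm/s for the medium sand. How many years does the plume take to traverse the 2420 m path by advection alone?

Convert K: 0.0317 cm/s × 864 = 27.39 m/day.
Hydraulic gradient i = Δh / L = 2.25 / 2420 = 0.0009298.
Darcy flux q = K · i = 27.39 × 0.0009298 = 0.02546 m/day.
Seepage velocity v = q / n_e = 0.02546 / 0.29 = 0.08781 m/day.
Travel time t = L / v = 2420 / 0.08781 = 27560 days = 75.45 years.

75.5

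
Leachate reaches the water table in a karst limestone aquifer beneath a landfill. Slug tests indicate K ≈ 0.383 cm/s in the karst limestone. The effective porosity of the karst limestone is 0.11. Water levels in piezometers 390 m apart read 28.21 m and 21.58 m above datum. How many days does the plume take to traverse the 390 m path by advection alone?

7.63

Convert K: 0.383 cm/s × 864 = 330.9 m/day.
Hydraulic gradient i = (28.21 − 21.58) / 390 = 6.63 / 390 = 0.01700.
Darcy flux q = K · i = 330.9 × 0.01700 = 5.626 m/day.
Seepage velocity v = q / n_e = 5.626 / 0.11 = 51.14 m/day.
Travel time t = L / v = 390 / 51.14 = 7.626 days.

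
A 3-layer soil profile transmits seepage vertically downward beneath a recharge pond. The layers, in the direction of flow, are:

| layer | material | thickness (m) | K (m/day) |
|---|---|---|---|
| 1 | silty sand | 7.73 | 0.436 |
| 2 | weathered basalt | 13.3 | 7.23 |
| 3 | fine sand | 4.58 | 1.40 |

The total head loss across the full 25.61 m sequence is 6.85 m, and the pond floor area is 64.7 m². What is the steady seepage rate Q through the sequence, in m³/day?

19.4

Flow is perpendicular to layering, so the layers act in series and the equivalent K is the thickness-weighted harmonic mean.
Total thickness L = 7.73 + 13.3 + 4.58 = 25.61 m.
Σ(b_i/K_i) = 7.73/0.436 + 13.3/7.23 + 4.58/1.40 = 22.84 d.
K_eq = L / Σ(b_i/K_i) = 25.61 / 22.84 = 1.121 m/day.
Q = K_eq · A · (Δh/L) = 1.121 × 64.7 × (6.85/25.61) = 19.40 m³/day.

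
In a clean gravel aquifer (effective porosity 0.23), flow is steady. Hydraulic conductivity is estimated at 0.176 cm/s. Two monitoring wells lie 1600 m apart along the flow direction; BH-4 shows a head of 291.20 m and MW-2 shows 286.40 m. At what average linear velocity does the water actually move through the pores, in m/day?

1.98

Convert K: 0.176 cm/s × 864 = 152.1 m/day.
Hydraulic gradient i = (291.20 − 286.40) / 1600 = 4.8 / 1600 = 0.003000.
Darcy flux q = K · i = 152.1 × 0.003000 = 0.4562 m/day.
Seepage velocity v = q / n_e = 0.4562 / 0.23 = 1.983 m/day.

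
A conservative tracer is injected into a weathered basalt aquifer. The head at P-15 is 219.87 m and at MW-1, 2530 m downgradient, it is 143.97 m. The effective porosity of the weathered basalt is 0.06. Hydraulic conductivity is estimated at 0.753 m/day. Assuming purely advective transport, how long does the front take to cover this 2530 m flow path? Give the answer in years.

Hydraulic gradient i = (219.87 − 143.97) / 2530 = 75.9 / 2530 = 0.03000.
Darcy flux q = K · i = 0.7530 × 0.03000 = 0.02259 m/day.
Seepage velocity v = q / n_e = 0.02259 / 0.06 = 0.3765 m/day.
Travel time t = L / v = 2530 / 0.3765 = 6720 days = 18.40 years.

18.4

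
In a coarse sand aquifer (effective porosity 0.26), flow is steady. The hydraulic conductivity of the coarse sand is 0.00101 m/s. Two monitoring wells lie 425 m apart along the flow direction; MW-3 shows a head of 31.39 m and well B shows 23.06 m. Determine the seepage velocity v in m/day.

6.58

Convert K: 0.00101 m/s × 86400 = 87.26 m/day.
Hydraulic gradient i = (31.39 − 23.06) / 425 = 8.33 / 425 = 0.01960.
Darcy flux q = K · i = 87.26 × 0.01960 = 1.710 m/day.
Seepage velocity v = q / n_e = 1.710 / 0.26 = 6.578 m/day.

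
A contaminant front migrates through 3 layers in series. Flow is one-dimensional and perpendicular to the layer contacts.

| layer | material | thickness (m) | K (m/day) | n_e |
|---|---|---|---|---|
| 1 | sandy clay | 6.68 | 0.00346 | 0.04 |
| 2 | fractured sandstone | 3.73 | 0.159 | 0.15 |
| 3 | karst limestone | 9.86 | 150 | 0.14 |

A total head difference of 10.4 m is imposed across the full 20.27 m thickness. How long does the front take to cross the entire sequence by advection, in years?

With flow normal to the layers, continuity requires the same specific discharge q through every layer.
Σ(b_i/K_i) = 6.68/0.00346 + 3.73/0.159 + 9.86/150 = 1954 d.
q = Δh / Σ(b_i/K_i) = 10.4 / 1954 = 0.005322 m/day.
In each layer the seepage velocity is v_i = q/n_i, so the layer transit time is t_i = b_i·n_i / q:
  layer 1 (sandy clay): t_1 = 6.68 × 0.04 / 0.005322 = 50.21 d
  layer 2 (fractured sandstone): t_2 = 3.73 × 0.15 / 0.005322 = 105.1 d
  layer 3 (karst limestone): t_3 = 9.86 × 0.14 / 0.005322 = 259.4 d
Total t = Σ t_i = 414.7 days = 1.135 years.

1.14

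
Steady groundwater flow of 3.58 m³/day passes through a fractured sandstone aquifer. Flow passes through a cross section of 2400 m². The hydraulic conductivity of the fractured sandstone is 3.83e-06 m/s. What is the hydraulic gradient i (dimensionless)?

0.00451

Convert K: 3.83e-06 m/s × 86400 = 0.3309 m/day.
From Q = K·A·i, i = Q / (K·A) = 3.58 / (0.3309 × 2400) = 0.004508.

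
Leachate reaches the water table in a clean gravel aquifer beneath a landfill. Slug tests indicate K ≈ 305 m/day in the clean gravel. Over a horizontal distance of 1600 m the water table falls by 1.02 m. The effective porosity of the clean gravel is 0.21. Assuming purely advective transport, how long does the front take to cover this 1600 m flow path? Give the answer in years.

4.73

Hydraulic gradient i = Δh / L = 1.02 / 1600 = 0.0006375.
Darcy flux q = K · i = 305.0 × 0.0006375 = 0.1944 m/day.
Seepage velocity v = q / n_e = 0.1944 / 0.21 = 0.9259 m/day.
Travel time t = L / v = 1600 / 0.9259 = 1728 days = 4.731 years.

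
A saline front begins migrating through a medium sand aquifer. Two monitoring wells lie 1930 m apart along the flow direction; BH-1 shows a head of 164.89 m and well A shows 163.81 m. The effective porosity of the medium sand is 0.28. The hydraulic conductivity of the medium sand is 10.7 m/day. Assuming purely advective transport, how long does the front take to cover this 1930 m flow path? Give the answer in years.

Hydraulic gradient i = (164.89 − 163.81) / 1930 = 1.08 / 1930 = 0.0005596.
Darcy flux q = K · i = 10.70 × 0.0005596 = 0.005988 m/day.
Seepage velocity v = q / n_e = 0.005988 / 0.28 = 0.02138 m/day.
Travel time t = L / v = 1930 / 0.02138 = 90254 days = 247.1 years.

247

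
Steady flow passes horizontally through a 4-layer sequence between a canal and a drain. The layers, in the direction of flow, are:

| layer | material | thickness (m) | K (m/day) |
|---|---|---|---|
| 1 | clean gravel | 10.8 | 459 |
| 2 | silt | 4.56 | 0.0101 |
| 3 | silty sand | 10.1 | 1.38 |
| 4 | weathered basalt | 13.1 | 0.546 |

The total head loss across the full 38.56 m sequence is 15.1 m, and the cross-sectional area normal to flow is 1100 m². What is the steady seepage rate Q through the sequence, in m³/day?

34.4

Flow is perpendicular to layering, so the layers act in series and the equivalent K is the thickness-weighted harmonic mean.
Total thickness L = 10.8 + 4.56 + 10.1 + 13.1 = 38.56 m.
Σ(b_i/K_i) = 10.8/459 + 4.56/0.0101 + 10.1/1.38 + 13.1/0.546 = 482.8 d.
K_eq = L / Σ(b_i/K_i) = 38.56 / 482.8 = 0.07986 m/day.
Q = K_eq · A · (Δh/L) = 0.07986 × 1100 × (15.1/38.56) = 34.40 m³/day.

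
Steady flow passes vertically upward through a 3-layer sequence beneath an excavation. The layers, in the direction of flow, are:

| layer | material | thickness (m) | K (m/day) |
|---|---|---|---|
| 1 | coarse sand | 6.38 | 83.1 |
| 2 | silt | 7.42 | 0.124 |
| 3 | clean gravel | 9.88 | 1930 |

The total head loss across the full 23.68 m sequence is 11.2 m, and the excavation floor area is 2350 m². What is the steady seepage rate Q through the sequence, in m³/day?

439

Flow is perpendicular to layering, so the layers act in series and the equivalent K is the thickness-weighted harmonic mean.
Total thickness L = 6.38 + 7.42 + 9.88 = 23.68 m.
Σ(b_i/K_i) = 6.38/83.1 + 7.42/0.124 + 9.88/1930 = 59.92 d.
K_eq = L / Σ(b_i/K_i) = 23.68 / 59.92 = 0.3952 m/day.
Q = K_eq · A · (Δh/L) = 0.3952 × 2350 × (11.2/23.68) = 439.2 m³/day.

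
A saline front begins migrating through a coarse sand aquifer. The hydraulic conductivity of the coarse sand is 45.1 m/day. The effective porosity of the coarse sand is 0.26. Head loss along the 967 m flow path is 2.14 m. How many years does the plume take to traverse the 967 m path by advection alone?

6.90

Hydraulic gradient i = Δh / L = 2.14 / 967 = 0.002213.
Darcy flux q = K · i = 45.10 × 0.002213 = 0.09981 m/day.
Seepage velocity v = q / n_e = 0.09981 / 0.26 = 0.3839 m/day.
Travel time t = L / v = 967 / 0.3839 = 2519 days = 6.897 years.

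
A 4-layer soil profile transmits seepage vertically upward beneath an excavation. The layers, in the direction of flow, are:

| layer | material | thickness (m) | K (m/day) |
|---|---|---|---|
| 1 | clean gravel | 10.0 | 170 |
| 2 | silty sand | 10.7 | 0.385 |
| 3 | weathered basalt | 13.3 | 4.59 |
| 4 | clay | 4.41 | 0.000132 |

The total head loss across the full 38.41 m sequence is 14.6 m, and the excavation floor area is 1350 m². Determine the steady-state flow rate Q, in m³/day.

0.589

Flow is perpendicular to layering, so the layers act in series and the equivalent K is the thickness-weighted harmonic mean.
Total thickness L = 10.0 + 10.7 + 13.3 + 4.41 = 38.41 m.
Σ(b_i/K_i) = 10.0/170 + 10.7/0.385 + 13.3/4.59 + 4.41/0.000132 = 33440 d.
K_eq = L / Σ(b_i/K_i) = 38.41 / 33440 = 0.001149 m/day.
Q = K_eq · A · (Δh/L) = 0.001149 × 1350 × (14.6/38.41) = 0.5894 m³/day.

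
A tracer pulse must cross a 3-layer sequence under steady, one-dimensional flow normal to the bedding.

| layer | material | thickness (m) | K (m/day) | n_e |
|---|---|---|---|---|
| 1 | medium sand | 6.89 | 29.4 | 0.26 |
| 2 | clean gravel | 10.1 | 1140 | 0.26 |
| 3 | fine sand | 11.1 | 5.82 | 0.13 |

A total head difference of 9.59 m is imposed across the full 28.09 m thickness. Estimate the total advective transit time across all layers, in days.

With flow normal to the layers, continuity requires the same specific discharge q through every layer.
Σ(b_i/K_i) = 6.89/29.4 + 10.1/1140 + 11.1/5.82 = 2.150 d.
q = Δh / Σ(b_i/K_i) = 9.59 / 2.150 = 4.460 m/day.
In each layer the seepage velocity is v_i = q/n_i, so the layer transit time is t_i = b_i·n_i / q:
  layer 1 (medium sand): t_1 = 6.89 × 0.26 / 4.460 = 0.4017 d
  layer 2 (clean gravel): t_2 = 10.1 × 0.26 / 4.460 = 0.5888 d
  layer 3 (fine sand): t_3 = 11.1 × 0.13 / 4.460 = 0.3236 d
Total t = Σ t_i = 1.314 days.

1.31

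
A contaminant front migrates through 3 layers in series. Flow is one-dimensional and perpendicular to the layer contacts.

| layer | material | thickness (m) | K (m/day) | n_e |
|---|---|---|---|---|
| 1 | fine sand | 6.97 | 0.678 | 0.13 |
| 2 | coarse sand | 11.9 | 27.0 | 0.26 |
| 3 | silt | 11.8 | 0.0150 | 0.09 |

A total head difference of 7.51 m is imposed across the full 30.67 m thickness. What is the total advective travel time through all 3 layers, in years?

1.47

With flow normal to the layers, continuity requires the same specific discharge q through every layer.
Σ(b_i/K_i) = 6.97/0.678 + 11.9/27.0 + 11.8/0.0150 = 797.4 d.
q = Δh / Σ(b_i/K_i) = 7.51 / 797.4 = 0.009418 m/day.
In each layer the seepage velocity is v_i = q/n_i, so the layer transit time is t_i = b_i·n_i / q:
  layer 1 (fine sand): t_1 = 6.97 × 0.13 / 0.009418 = 96.21 d
  layer 2 (coarse sand): t_2 = 11.9 × 0.26 / 0.009418 = 328.5 d
  layer 3 (silt): t_3 = 11.8 × 0.09 / 0.009418 = 112.8 d
Total t = Σ t_i = 537.5 days = 1.472 years.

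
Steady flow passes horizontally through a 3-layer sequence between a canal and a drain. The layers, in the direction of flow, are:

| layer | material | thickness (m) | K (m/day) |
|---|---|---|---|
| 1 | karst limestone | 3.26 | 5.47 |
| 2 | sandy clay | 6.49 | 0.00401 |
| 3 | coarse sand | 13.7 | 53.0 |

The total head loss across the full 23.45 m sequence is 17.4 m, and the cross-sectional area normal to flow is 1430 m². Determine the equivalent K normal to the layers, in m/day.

0.0145

Flow is perpendicular to layering, so the layers act in series and the equivalent K is the thickness-weighted harmonic mean.
Total thickness L = 3.26 + 6.49 + 13.7 = 23.45 m.
Σ(b_i/K_i) = 3.26/5.47 + 6.49/0.00401 + 13.7/53.0 = 1619 d.
K_eq = L / Σ(b_i/K_i) = 23.45 / 1619 = 0.01448 m/day.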